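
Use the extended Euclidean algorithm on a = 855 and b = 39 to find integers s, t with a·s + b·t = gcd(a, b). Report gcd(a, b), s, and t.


Euclidean algorithm on (855, 39) — divide until remainder is 0:
  855 = 21 · 39 + 36
  39 = 1 · 36 + 3
  36 = 12 · 3 + 0
gcd(855, 39) = 3.
Track Bezout coefficients alongside the remainders: start with r₀ = 855 = a·1 + b·0 (s = 1, t = 0) and r₁ = 39 = a·0 + b·1 (s = 0, t = 1); each new remainder r_{k+1} = r_{k-1} − q_k·r_k inherits s_{k+1} = s_{k-1} − q_k·s_k, t_{k+1} = t_{k-1} − q_k·t_k, so r_k = a·s_k + b·t_k at every step:
  q = 21: r = 36, s = 1 − 21·0 = 1, t = 0 − 21·1 = -21  (check: 855·1 + 39·(-21) = 36)
  q = 1: r = 3, s = 0 − 1·1 = -1, t = 1 − 1·(-21) = 22  (check: 855·(-1) + 39·22 = 3)
The row with r = 3 (the gcd) gives the Bezout coefficients s = -1, t = 22.
Result: 855 · (-1) + 39 · (22) = 3.

gcd(855, 39) = 3; s = -1, t = 22 (check: 855·(-1) + 39·22 = 3).


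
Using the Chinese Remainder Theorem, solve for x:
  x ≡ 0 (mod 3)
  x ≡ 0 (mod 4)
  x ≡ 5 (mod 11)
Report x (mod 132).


Moduli 3, 4, 11 are pairwise coprime; by CRT there is a unique solution modulo M = 3 · 4 · 11 = 132.
Solve pairwise, accumulating the modulus:
  Start with x ≡ 0 (mod 3).
  Combine with x ≡ 0 (mod 4): since gcd(3, 4) = 1, we get a unique residue mod 12.
    Write x = 0 + 3·t and substitute into x ≡ 0 (mod 4): 3·t ≡ 0 − 0 = 0 (mod 4).
    The inverse of 3 mod 4 is 3 (since 3·3 = 9 = 2·4 + 1), so t ≡ 3·0 = 0 ≡ 0 (mod 4).
    Then x = 0 + 3·0 = 0, valid modulo lcm(3, 4) = 12: x ≡ 0 (mod 12).
  Combine with x ≡ 5 (mod 11): since gcd(12, 11) = 1, we get a unique residue mod 132.
    Write x = 0 + 12·t and substitute into x ≡ 5 (mod 11): 12·t ≡ 5 − 0 = 5 (mod 11).
    Reduce coefficients mod 11: 1·t ≡ 5 (mod 11).
    So t ≡ 5 (mod 11).
    Then x = 0 + 12·5 = 60, valid modulo lcm(12, 11) = 132: x ≡ 60 (mod 132).
Verify: 60 mod 3 = 0 ✓, 60 mod 4 = 0 ✓, 60 mod 11 = 5 ✓.

x ≡ 60 (mod 132).


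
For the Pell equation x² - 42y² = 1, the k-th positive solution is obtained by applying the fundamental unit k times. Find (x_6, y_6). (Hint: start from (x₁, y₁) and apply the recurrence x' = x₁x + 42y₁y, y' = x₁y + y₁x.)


Step 1: Find the fundamental solution (x₁, y₁) of x² - 42y² = 1.
  Expand √42 as a continued fraction. a₀ = ⌊√42⌋ = 6; iterate m_{k+1} = d_k·a_k − m_k, d_{k+1} = (42 − m_{k+1}²)/d_k, a_{k+1} = ⌊(a₀ + m_{k+1})/d_{k+1}⌋ (starting m₀ = 0, d₀ = 1), with convergents p_k = a_k·p_{k-1} + p_{k-2}, q_k = a_k·q_{k-1} + q_{k-2} (p₋₁ = 1, q₋₁ = 0):
  k = 0: a₀ = 6; p₀/q₀ = 6/1; p₀² − 42·q₀² = 36 − 42 = -6.
  k = 1: m = 6, d = 6, a = ⌊(6 + 6)/6⌋ = 2; p/q = (2·6 + 1)/(2·1 + 0) = 13/2; p² − 42·q² = 169 − 168 = 1.
  The first convergent with p² − 42·q² = 1 gives the fundamental solution (x₁, y₁) = (13, 2).
Step 2: Apply the recurrence (x_{n+1}, y_{n+1}) = (x₁x_n + 42y₁y_n, x₁y_n + y₁x_n) repeatedly.
  From (x_1, y_1) = (13, 2): x_2 = 13·13 + 42·2·2 = 337; y_2 = 13·2 + 2·13 = 52.
  From (x_2, y_2) = (337, 52): x_3 = 13·337 + 42·2·52 = 8749; y_3 = 13·52 + 2·337 = 1350.
  From (x_3, y_3) = (8749, 1350): x_4 = 13·8749 + 42·2·1350 = 227137; y_4 = 13·1350 + 2·8749 = 35048.
  From (x_4, y_4) = (227137, 35048): x_5 = 13·227137 + 42·2·35048 = 5896813; y_5 = 13·35048 + 2·227137 = 909898.
  From (x_5, y_5) = (5896813, 909898): x_6 = 13·5896813 + 42·2·909898 = 153090001; y_6 = 13·909898 + 2·5896813 = 23622300.
Step 3: Verify x_6² - 42·y_6² = 23436548406180001 - 23436548406180000 = 1 (should be 1). ✓

(x_1, y_1) = (13, 2); (x_6, y_6) = (153090001, 23622300).


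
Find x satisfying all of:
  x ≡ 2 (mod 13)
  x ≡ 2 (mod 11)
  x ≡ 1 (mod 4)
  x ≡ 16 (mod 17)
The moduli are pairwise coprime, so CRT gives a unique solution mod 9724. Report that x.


Product of moduli M = 13 · 11 · 4 · 17 = 9724.
Merge one congruence at a time:
  Start: x ≡ 2 (mod 13).
  Combine with x ≡ 2 (mod 11); new modulus lcm = 143.
    Write x = 2 + 13·t and substitute into x ≡ 2 (mod 11): 13·t ≡ 2 − 2 = 0 (mod 11).
    Reduce coefficients mod 11: 2·t ≡ 0 (mod 11).
    The inverse of 2 mod 11 is 6 (since 2·6 = 12 = 1·11 + 1), so t ≡ 6·0 = 0 ≡ 0 (mod 11).
    Then x = 2 + 13·0 = 2, valid modulo lcm(13, 11) = 143: x ≡ 2 (mod 143).
  Combine with x ≡ 1 (mod 4); new modulus lcm = 572.
    Write x = 2 + 143·t and substitute into x ≡ 1 (mod 4): 143·t ≡ 1 − 2 = -1 (mod 4).
    Reduce coefficients mod 4: 3·t ≡ 3 (mod 4).
    The inverse of 3 mod 4 is 3 (since 3·3 = 9 = 2·4 + 1), so t ≡ 3·3 = 9 ≡ 1 (mod 4).
    Then x = 2 + 143·1 = 145, valid modulo lcm(143, 4) = 572: x ≡ 145 (mod 572).
  Combine with x ≡ 16 (mod 17); new modulus lcm = 9724.
    Write x = 145 + 572·t and substitute into x ≡ 16 (mod 17): 572·t ≡ 16 − 145 = -129 (mod 17).
    Reduce coefficients mod 17: 11·t ≡ 7 (mod 17).
    The inverse of 11 mod 17 is 14 (since 11·14 = 154 = 9·17 + 1), so t ≡ 14·7 = 98 ≡ 13 (mod 17).
    Then x = 145 + 572·13 = 7581, valid modulo lcm(572, 17) = 9724: x ≡ 7581 (mod 9724).
Verify against each original: 7581 mod 13 = 2, 7581 mod 11 = 2, 7581 mod 4 = 1, 7581 mod 17 = 16.

x ≡ 7581 (mod 9724).


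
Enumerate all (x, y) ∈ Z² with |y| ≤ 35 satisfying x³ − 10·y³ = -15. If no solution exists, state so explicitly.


The equation is x³ - 10y³ = -15. For fixed y, x³ = 10·y³ − 15, so a solution requires the RHS to be a perfect cube.
Strategy: iterate y from -35 to 35, compute RHS = 10·y³ − 15, and check whether it is a (positive or negative) perfect cube.
Check small values of y:
  y = 0: RHS = -15 is not a perfect cube.
  y = 1: RHS = -5 is not a perfect cube.
  y = -1: RHS = -25 is not a perfect cube.
  y = 2: RHS = 65 is not a perfect cube.
  y = -2: RHS = -95 is not a perfect cube.
  y = 3: RHS = 255 is not a perfect cube.
  y = -3: RHS = -285 is not a perfect cube.
Continuing the search up to |y| = 35 finds no solutions either.
No (x, y) in the scanned range satisfies the equation.

No integer solutions with |y| ≤ 35.


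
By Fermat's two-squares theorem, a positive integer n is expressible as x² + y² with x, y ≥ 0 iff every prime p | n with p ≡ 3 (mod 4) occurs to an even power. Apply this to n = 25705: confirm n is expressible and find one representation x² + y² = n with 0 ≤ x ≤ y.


Step 1: Factor n = 25705 = 5 · 53 · 97.
Step 2: Check the mod-4 condition on each prime factor: 5 ≡ 1 (mod 4), exponent 1; 53 ≡ 1 (mod 4), exponent 1; 97 ≡ 1 (mod 4), exponent 1.
All primes ≡ 3 (mod 4) appear to even exponent (or don't appear), so by the two-squares theorem n IS expressible as a sum of two squares.
Step 3: Build a representation. Here n = 5 · 53 · 97 is a product of primes ≡ 1 (mod 4). Each prime p ≡ 1 (mod 4) is itself a sum of two squares; find a² by testing p − a² for a perfect square:
  5: 5 − 1² = 4 = 2² ⇒ 5 = 1² + 2².
  53: 53 − 1² = 52, 53 − 2² = 49 = 7² ⇒ 53 = 2² + 7².
  97: 97 − 1² = 96, 97 − 2² = 93, 97 − 3² = 88, 97 − 4² = 81 = 9² ⇒ 97 = 4² + 9².
  Combine using the Brahmagupta–Fibonacci identity (a² + b²)(c² + d²) = (ac − bd)² + (ad + bc)² = (ac + bd)² + (ad − bc)²:
  5 · 53 = 265: from (1² + 2²)(2² + 7²), take (1·2 − 2·7, 1·7 + 2·2) = (2 − 14, 7 + 4) = (-12, 11); dropping signs (only squares matter) gives (12, 11); check 12² + 11² = 144 + 121 = 265 ✓.
  265 · 97 = 25705: from (12² + 11²)(4² + 9²), take (12·4 − 11·9, 12·9 + 11·4) = (48 − 99, 108 + 44) = (-51, 152); dropping signs (only squares matter) gives (51, 152); check 51² + 152² = 2601 + 23104 = 25705 ✓.
Step 4: Order so x ≤ y and verify: 51² + 152² = 2601 + 23104 = 25705 = n. ✓

n = 25705 = 51² + 152² (one valid representation with x ≤ y).


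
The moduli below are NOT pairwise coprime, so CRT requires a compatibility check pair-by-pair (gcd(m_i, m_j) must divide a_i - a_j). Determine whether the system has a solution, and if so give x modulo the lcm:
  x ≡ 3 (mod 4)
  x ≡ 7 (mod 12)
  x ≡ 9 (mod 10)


Moduli 4, 12, 10 are not pairwise coprime, so CRT works modulo lcm(m_i) when all pairwise compatibility conditions hold.
Pairwise compatibility: gcd(m_i, m_j) must divide a_i - a_j for every pair.
Merge one congruence at a time:
  Start: x ≡ 3 (mod 4).
  Combine with x ≡ 7 (mod 12): gcd(4, 12) = 4; 7 - 3 = 4, which IS divisible by 4, so compatible.
    Write x = 3 + 4·t and substitute into x ≡ 7 (mod 12): 4·t ≡ 7 − 3 = 4 (mod 12).
    Divide the congruence (and modulus) by g = 4: 1·t ≡ 1 (mod 3).
    So t ≡ 1 (mod 3).
    Then x = 3 + 4·1 = 7, valid modulo lcm(4, 12) = 12: x ≡ 7 (mod 12).
  Combine with x ≡ 9 (mod 10): gcd(12, 10) = 2; 9 - 7 = 2, which IS divisible by 2, so compatible.
    Write x = 7 + 12·t and substitute into x ≡ 9 (mod 10): 12·t ≡ 9 − 7 = 2 (mod 10).
    Divide the congruence (and modulus) by g = 2: 6·t ≡ 1 (mod 5).
    Reduce coefficients mod 5: 1·t ≡ 1 (mod 5).
    So t ≡ 1 (mod 5).
    Then x = 7 + 12·1 = 19, valid modulo lcm(12, 10) = 60: x ≡ 19 (mod 60).
Verify: 19 mod 4 = 3, 19 mod 12 = 7, 19 mod 10 = 9.

x ≡ 19 (mod 60).


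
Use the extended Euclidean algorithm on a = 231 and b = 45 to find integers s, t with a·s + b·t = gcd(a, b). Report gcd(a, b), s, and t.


Euclidean algorithm on (231, 45) — divide until remainder is 0:
  231 = 5 · 45 + 6
  45 = 7 · 6 + 3
  6 = 2 · 3 + 0
gcd(231, 45) = 3.
Track Bezout coefficients alongside the remainders: start with r₀ = 231 = a·1 + b·0 (s = 1, t = 0) and r₁ = 45 = a·0 + b·1 (s = 0, t = 1); each new remainder r_{k+1} = r_{k-1} − q_k·r_k inherits s_{k+1} = s_{k-1} − q_k·s_k, t_{k+1} = t_{k-1} − q_k·t_k, so r_k = a·s_k + b·t_k at every step:
  q = 5: r = 6, s = 1 − 5·0 = 1, t = 0 − 5·1 = -5  (check: 231·1 + 45·(-5) = 6)
  q = 7: r = 3, s = 0 − 7·1 = -7, t = 1 − 7·(-5) = 36  (check: 231·(-7) + 45·36 = 3)
The row with r = 3 (the gcd) gives the Bezout coefficients s = -7, t = 36.
Result: 231 · (-7) + 45 · (36) = 3.

gcd(231, 45) = 3; s = -7, t = 36 (check: 231·(-7) + 45·36 = 3).


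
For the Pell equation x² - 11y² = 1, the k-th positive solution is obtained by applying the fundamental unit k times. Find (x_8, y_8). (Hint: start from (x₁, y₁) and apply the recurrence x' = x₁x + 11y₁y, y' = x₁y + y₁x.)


Step 1: Find the fundamental solution (x₁, y₁) of x² - 11y² = 1.
  Expand √11 as a continued fraction. a₀ = ⌊√11⌋ = 3; iterate m_{k+1} = d_k·a_k − m_k, d_{k+1} = (11 − m_{k+1}²)/d_k, a_{k+1} = ⌊(a₀ + m_{k+1})/d_{k+1}⌋ (starting m₀ = 0, d₀ = 1), with convergents p_k = a_k·p_{k-1} + p_{k-2}, q_k = a_k·q_{k-1} + q_{k-2} (p₋₁ = 1, q₋₁ = 0):
  k = 0: a₀ = 3; p₀/q₀ = 3/1; p₀² − 11·q₀² = 9 − 11 = -2.
  k = 1: m = 3, d = 2, a = ⌊(3 + 3)/2⌋ = 3; p/q = (3·3 + 1)/(3·1 + 0) = 10/3; p² − 11·q² = 100 − 99 = 1.
  The first convergent with p² − 11·q² = 1 gives the fundamental solution (x₁, y₁) = (10, 3).
Step 2: Apply the recurrence (x_{n+1}, y_{n+1}) = (x₁x_n + 11y₁y_n, x₁y_n + y₁x_n) repeatedly.
  From (x_1, y_1) = (10, 3): x_2 = 10·10 + 11·3·3 = 199; y_2 = 10·3 + 3·10 = 60.
  From (x_2, y_2) = (199, 60): x_3 = 10·199 + 11·3·60 = 3970; y_3 = 10·60 + 3·199 = 1197.
  From (x_3, y_3) = (3970, 1197): x_4 = 10·3970 + 11·3·1197 = 79201; y_4 = 10·1197 + 3·3970 = 23880.
  From (x_4, y_4) = (79201, 23880): x_5 = 10·79201 + 11·3·23880 = 1580050; y_5 = 10·23880 + 3·79201 = 476403.
  From (x_5, y_5) = (1580050, 476403): x_6 = 10·1580050 + 11·3·476403 = 31521799; y_6 = 10·476403 + 3·1580050 = 9504180.
  From (x_6, y_6) = (31521799, 9504180): x_7 = 10·31521799 + 11·3·9504180 = 628855930; y_7 = 10·9504180 + 3·31521799 = 189607197.
  From (x_7, y_7) = (628855930, 189607197): x_8 = 10·628855930 + 11·3·189607197 = 12545596801; y_8 = 10·189607197 + 3·628855930 = 3782639760.
Step 3: Verify x_8² - 11·y_8² = 157391999093261433601 - 157391999093261433600 = 1 (should be 1). ✓

(x_1, y_1) = (10, 3); (x_8, y_8) = (12545596801, 3782639760).


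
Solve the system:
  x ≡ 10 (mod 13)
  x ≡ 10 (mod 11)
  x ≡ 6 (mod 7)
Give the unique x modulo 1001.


Moduli 13, 11, 7 are pairwise coprime; by CRT there is a unique solution modulo M = 13 · 11 · 7 = 1001.
Solve pairwise, accumulating the modulus:
  Start with x ≡ 10 (mod 13).
  Combine with x ≡ 10 (mod 11): since gcd(13, 11) = 1, we get a unique residue mod 143.
    Write x = 10 + 13·t and substitute into x ≡ 10 (mod 11): 13·t ≡ 10 − 10 = 0 (mod 11).
    Reduce coefficients mod 11: 2·t ≡ 0 (mod 11).
    The inverse of 2 mod 11 is 6 (since 2·6 = 12 = 1·11 + 1), so t ≡ 6·0 = 0 ≡ 0 (mod 11).
    Then x = 10 + 13·0 = 10, valid modulo lcm(13, 11) = 143: x ≡ 10 (mod 143).
  Combine with x ≡ 6 (mod 7): since gcd(143, 7) = 1, we get a unique residue mod 1001.
    Write x = 10 + 143·t and substitute into x ≡ 6 (mod 7): 143·t ≡ 6 − 10 = -4 (mod 7).
    Reduce coefficients mod 7: 3·t ≡ 3 (mod 7).
    The inverse of 3 mod 7 is 5 (since 3·5 = 15 = 2·7 + 1), so t ≡ 5·3 = 15 ≡ 1 (mod 7).
    Then x = 10 + 143·1 = 153, valid modulo lcm(143, 7) = 1001: x ≡ 153 (mod 1001).
Verify: 153 mod 13 = 10 ✓, 153 mod 11 = 10 ✓, 153 mod 7 = 6 ✓.

x ≡ 153 (mod 1001).


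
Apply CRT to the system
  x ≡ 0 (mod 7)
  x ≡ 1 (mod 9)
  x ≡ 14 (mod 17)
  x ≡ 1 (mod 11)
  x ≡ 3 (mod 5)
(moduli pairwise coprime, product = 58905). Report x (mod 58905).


Product of moduli M = 7 · 9 · 17 · 11 · 5 = 58905.
Merge one congruence at a time:
  Start: x ≡ 0 (mod 7).
  Combine with x ≡ 1 (mod 9); new modulus lcm = 63.
    Write x = 0 + 7·t and substitute into x ≡ 1 (mod 9): 7·t ≡ 1 − 0 = 1 (mod 9).
    The inverse of 7 mod 9 is 4 (since 7·4 = 28 = 3·9 + 1), so t ≡ 4·1 = 4 ≡ 4 (mod 9).
    Then x = 0 + 7·4 = 28, valid modulo lcm(7, 9) = 63: x ≡ 28 (mod 63).
  Combine with x ≡ 14 (mod 17); new modulus lcm = 1071.
    Write x = 28 + 63·t and substitute into x ≡ 14 (mod 17): 63·t ≡ 14 − 28 = -14 (mod 17).
    Reduce coefficients mod 17: 12·t ≡ 3 (mod 17).
    The inverse of 12 mod 17 is 10 (since 12·10 = 120 = 7·17 + 1), so t ≡ 10·3 = 30 ≡ 13 (mod 17).
    Then x = 28 + 63·13 = 847, valid modulo lcm(63, 17) = 1071: x ≡ 847 (mod 1071).
  Combine with x ≡ 1 (mod 11); new modulus lcm = 11781.
    Write x = 847 + 1071·t and substitute into x ≡ 1 (mod 11): 1071·t ≡ 1 − 847 = -846 (mod 11).
    Reduce coefficients mod 11: 4·t ≡ 1 (mod 11).
    The inverse of 4 mod 11 is 3 (since 4·3 = 12 = 1·11 + 1), so t ≡ 3·1 = 3 ≡ 3 (mod 11).
    Then x = 847 + 1071·3 = 4060, valid modulo lcm(1071, 11) = 11781: x ≡ 4060 (mod 11781).
  Combine with x ≡ 3 (mod 5); new modulus lcm = 58905.
    Write x = 4060 + 11781·t and substitute into x ≡ 3 (mod 5): 11781·t ≡ 3 − 4060 = -4057 (mod 5).
    Reduce coefficients mod 5: 1·t ≡ 3 (mod 5).
    So t ≡ 3 (mod 5).
    Then x = 4060 + 11781·3 = 39403, valid modulo lcm(11781, 5) = 58905: x ≡ 39403 (mod 58905).
Verify against each original: 39403 mod 7 = 0, 39403 mod 9 = 1, 39403 mod 17 = 14, 39403 mod 11 = 1, 39403 mod 5 = 3.

x ≡ 39403 (mod 58905).


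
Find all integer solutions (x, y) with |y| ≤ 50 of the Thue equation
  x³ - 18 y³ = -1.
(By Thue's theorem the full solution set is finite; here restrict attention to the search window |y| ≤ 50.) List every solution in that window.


The equation is x³ - 18y³ = -1. For fixed y, x³ = 18·y³ − 1, so a solution requires the RHS to be a perfect cube.
Strategy: iterate y from -50 to 50, compute RHS = 18·y³ − 1, and check whether it is a (positive or negative) perfect cube.
Check small values of y:
  y = 0: RHS = -1 = (-1)³ ⇒ x = -1 works.
  y = 1: RHS = 17 is not a perfect cube.
  y = -1: RHS = -19 is not a perfect cube.
  y = 2: RHS = 143 is not a perfect cube.
  y = -2: RHS = -145 is not a perfect cube.
  y = 3: RHS = 485 is not a perfect cube.
  y = -3: RHS = -487 is not a perfect cube.
Continuing the search up to |y| = 50 finds no further solutions beyond those listed.
Collected solutions: (-1, 0).

Solutions (with |y| ≤ 50): (-1, 0).


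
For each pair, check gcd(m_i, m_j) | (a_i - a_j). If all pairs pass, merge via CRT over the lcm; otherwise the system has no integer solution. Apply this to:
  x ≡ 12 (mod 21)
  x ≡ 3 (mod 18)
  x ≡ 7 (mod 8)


Moduli 21, 18, 8 are not pairwise coprime, so CRT works modulo lcm(m_i) when all pairwise compatibility conditions hold.
Pairwise compatibility: gcd(m_i, m_j) must divide a_i - a_j for every pair.
Merge one congruence at a time:
  Start: x ≡ 12 (mod 21).
  Combine with x ≡ 3 (mod 18): gcd(21, 18) = 3; 3 - 12 = -9, which IS divisible by 3, so compatible.
    Write x = 12 + 21·t and substitute into x ≡ 3 (mod 18): 21·t ≡ 3 − 12 = -9 (mod 18).
    Divide the congruence (and modulus) by g = 3: 7·t ≡ -3 (mod 6).
    Reduce coefficients mod 6: 1·t ≡ 3 (mod 6).
    So t ≡ 3 (mod 6).
    Then x = 12 + 21·3 = 75, valid modulo lcm(21, 18) = 126: x ≡ 75 (mod 126).
  Combine with x ≡ 7 (mod 8): gcd(126, 8) = 2; 7 - 75 = -68, which IS divisible by 2, so compatible.
    Write x = 75 + 126·t and substitute into x ≡ 7 (mod 8): 126·t ≡ 7 − 75 = -68 (mod 8).
    Divide the congruence (and modulus) by g = 2: 63·t ≡ -34 (mod 4).
    Reduce coefficients mod 4: 3·t ≡ 2 (mod 4).
    The inverse of 3 mod 4 is 3 (since 3·3 = 9 = 2·4 + 1), so t ≡ 3·2 = 6 ≡ 2 (mod 4).
    Then x = 75 + 126·2 = 327, valid modulo lcm(126, 8) = 504: x ≡ 327 (mod 504).
Verify: 327 mod 21 = 12, 327 mod 18 = 3, 327 mod 8 = 7.

x ≡ 327 (mod 504).


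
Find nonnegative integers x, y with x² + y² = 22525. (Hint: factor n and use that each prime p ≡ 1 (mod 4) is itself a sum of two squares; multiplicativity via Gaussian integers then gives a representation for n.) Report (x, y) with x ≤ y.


Step 1: Factor n = 22525 = 5^2 · 17 · 53.
Step 2: Check the mod-4 condition on each prime factor: 5 ≡ 1 (mod 4), exponent 2; 17 ≡ 1 (mod 4), exponent 1; 53 ≡ 1 (mod 4), exponent 1.
All primes ≡ 3 (mod 4) appear to even exponent (or don't appear), so by the two-squares theorem n IS expressible as a sum of two squares.
Step 3: Build a representation. Group n = k² · m with k = 5 and m = 17 · 53 = 901 (a product of primes ≡ 1 (mod 4)); a representation of m scales to one of n via (k·x)² + (k·y)² = k²(x² + y²). Each prime p ≡ 1 (mod 4) is itself a sum of two squares; find a² by testing p − a² for a perfect square:
  17: 17 − 1² = 16 = 4² ⇒ 17 = 1² + 4².
  53: 53 − 1² = 52, 53 − 2² = 49 = 7² ⇒ 53 = 2² + 7².
  Combine using the Brahmagupta–Fibonacci identity (a² + b²)(c² + d²) = (ac − bd)² + (ad + bc)² = (ac + bd)² + (ad − bc)²:
  17 · 53 = 901: from (1² + 4²)(2² + 7²), take (1·2 − 4·7, 1·7 + 4·2) = (2 − 28, 7 + 8) = (-26, 15); dropping signs (only squares matter) gives (26, 15); check 26² + 15² = 676 + 225 = 901 ✓.
  Scale by k = 5: (5·26, 5·15) = (130, 75).
Step 4: Order so x ≤ y and verify: 75² + 130² = 5625 + 16900 = 22525 = n. ✓

n = 22525 = 75² + 130² (one valid representation with x ≤ y).


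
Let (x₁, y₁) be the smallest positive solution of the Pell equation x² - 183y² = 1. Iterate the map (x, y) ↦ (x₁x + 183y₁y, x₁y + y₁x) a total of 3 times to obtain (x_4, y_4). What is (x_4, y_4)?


Step 1: Find the fundamental solution (x₁, y₁) of x² - 183y² = 1.
  Expand √183 as a continued fraction. a₀ = ⌊√183⌋ = 13; iterate m_{k+1} = d_k·a_k − m_k, d_{k+1} = (183 − m_{k+1}²)/d_k, a_{k+1} = ⌊(a₀ + m_{k+1})/d_{k+1}⌋ (starting m₀ = 0, d₀ = 1), with convergents p_k = a_k·p_{k-1} + p_{k-2}, q_k = a_k·q_{k-1} + q_{k-2} (p₋₁ = 1, q₋₁ = 0):
  k = 0: a₀ = 13; p₀/q₀ = 13/1; p₀² − 183·q₀² = 169 − 183 = -14.
  k = 1: m = 13, d = 14, a = ⌊(13 + 13)/14⌋ = 1; p/q = (1·13 + 1)/(1·1 + 0) = 14/1; p² − 183·q² = 196 − 183 = 13.
  k = 2: m = 1, d = 13, a = ⌊(13 + 1)/13⌋ = 1; p/q = (1·14 + 13)/(1·1 + 1) = 27/2; p² − 183·q² = 729 − 732 = -3.
  k = 3: m = 12, d = 3, a = ⌊(13 + 12)/3⌋ = 8; p/q = (8·27 + 14)/(8·2 + 1) = 230/17; p² − 183·q² = 52900 − 52887 = 13.
  k = 4: m = 12, d = 13, a = ⌊(13 + 12)/13⌋ = 1; p/q = (1·230 + 27)/(1·17 + 2) = 257/19; p² − 183·q² = 66049 − 66063 = -14.
  k = 5: m = 1, d = 14, a = ⌊(13 + 1)/14⌋ = 1; p/q = (1·257 + 230)/(1·19 + 17) = 487/36; p² − 183·q² = 237169 − 237168 = 1.
  The first convergent with p² − 183·q² = 1 gives the fundamental solution (x₁, y₁) = (487, 36).
Step 2: Apply the recurrence (x_{n+1}, y_{n+1}) = (x₁x_n + 183y₁y_n, x₁y_n + y₁x_n) repeatedly.
  From (x_1, y_1) = (487, 36): x_2 = 487·487 + 183·36·36 = 474337; y_2 = 487·36 + 36·487 = 35064.
  From (x_2, y_2) = (474337, 35064): x_3 = 487·474337 + 183·36·35064 = 462003751; y_3 = 487·35064 + 36·474337 = 34152300.
  From (x_3, y_3) = (462003751, 34152300): x_4 = 487·462003751 + 183·36·34152300 = 449991179137; y_4 = 487·34152300 + 36·462003751 = 33264305136.
Step 3: Verify x_4² - 183·y_4² = 202492061301107624064769 - 202492061301107624064768 = 1 (should be 1). ✓

(x_1, y_1) = (487, 36); (x_4, y_4) = (449991179137, 33264305136).


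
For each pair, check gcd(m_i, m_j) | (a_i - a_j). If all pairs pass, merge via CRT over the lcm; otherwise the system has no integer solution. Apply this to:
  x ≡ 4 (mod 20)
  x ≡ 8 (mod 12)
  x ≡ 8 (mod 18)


Moduli 20, 12, 18 are not pairwise coprime, so CRT works modulo lcm(m_i) when all pairwise compatibility conditions hold.
Pairwise compatibility: gcd(m_i, m_j) must divide a_i - a_j for every pair.
Merge one congruence at a time:
  Start: x ≡ 4 (mod 20).
  Combine with x ≡ 8 (mod 12): gcd(20, 12) = 4; 8 - 4 = 4, which IS divisible by 4, so compatible.
    Write x = 4 + 20·t and substitute into x ≡ 8 (mod 12): 20·t ≡ 8 − 4 = 4 (mod 12).
    Divide the congruence (and modulus) by g = 4: 5·t ≡ 1 (mod 3).
    Reduce coefficients mod 3: 2·t ≡ 1 (mod 3).
    The inverse of 2 mod 3 is 2 (since 2·2 = 4 = 1·3 + 1), so t ≡ 2·1 = 2 ≡ 2 (mod 3).
    Then x = 4 + 20·2 = 44, valid modulo lcm(20, 12) = 60: x ≡ 44 (mod 60).
  Combine with x ≡ 8 (mod 18): gcd(60, 18) = 6; 8 - 44 = -36, which IS divisible by 6, so compatible.
    Write x = 44 + 60·t and substitute into x ≡ 8 (mod 18): 60·t ≡ 8 − 44 = -36 (mod 18).
    Divide the congruence (and modulus) by g = 6: 10·t ≡ -6 (mod 3).
    Reduce coefficients mod 3: 1·t ≡ 0 (mod 3).
    So t ≡ 0 (mod 3).
    Then x = 44 + 60·0 = 44, valid modulo lcm(60, 18) = 180: x ≡ 44 (mod 180).
Verify: 44 mod 20 = 4, 44 mod 12 = 8, 44 mod 18 = 8.

x ≡ 44 (mod 180).


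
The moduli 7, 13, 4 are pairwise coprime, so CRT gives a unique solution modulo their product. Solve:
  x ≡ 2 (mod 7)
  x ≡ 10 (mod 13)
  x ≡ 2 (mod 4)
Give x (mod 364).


Moduli 7, 13, 4 are pairwise coprime; by CRT there is a unique solution modulo M = 7 · 13 · 4 = 364.
Solve pairwise, accumulating the modulus:
  Start with x ≡ 2 (mod 7).
  Combine with x ≡ 10 (mod 13): since gcd(7, 13) = 1, we get a unique residue mod 91.
    Write x = 2 + 7·t and substitute into x ≡ 10 (mod 13): 7·t ≡ 10 − 2 = 8 (mod 13).
    The inverse of 7 mod 13 is 2 (since 7·2 = 14 = 1·13 + 1), so t ≡ 2·8 = 16 ≡ 3 (mod 13).
    Then x = 2 + 7·3 = 23, valid modulo lcm(7, 13) = 91: x ≡ 23 (mod 91).
  Combine with x ≡ 2 (mod 4): since gcd(91, 4) = 1, we get a unique residue mod 364.
    Write x = 23 + 91·t and substitute into x ≡ 2 (mod 4): 91·t ≡ 2 − 23 = -21 (mod 4).
    Reduce coefficients mod 4: 3·t ≡ 3 (mod 4).
    The inverse of 3 mod 4 is 3 (since 3·3 = 9 = 2·4 + 1), so t ≡ 3·3 = 9 ≡ 1 (mod 4).
    Then x = 23 + 91·1 = 114, valid modulo lcm(91, 4) = 364: x ≡ 114 (mod 364).
Verify: 114 mod 7 = 2 ✓, 114 mod 13 = 10 ✓, 114 mod 4 = 2 ✓.

x ≡ 114 (mod 364).


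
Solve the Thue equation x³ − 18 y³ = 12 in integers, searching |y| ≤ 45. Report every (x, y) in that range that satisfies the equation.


The equation is x³ - 18y³ = 12. For fixed y, x³ = 18·y³ + 12, so a solution requires the RHS to be a perfect cube.
Strategy: iterate y from -45 to 45, compute RHS = 18·y³ + 12, and check whether it is a (positive or negative) perfect cube.
Check small values of y:
  y = 0: RHS = 12 is not a perfect cube.
  y = 1: RHS = 30 is not a perfect cube.
  y = -1: RHS = -6 is not a perfect cube.
  y = 2: RHS = 156 is not a perfect cube.
  y = -2: RHS = -132 is not a perfect cube.
  y = 3: RHS = 498 is not a perfect cube.
  y = -3: RHS = -474 is not a perfect cube.
Continuing the search up to |y| = 45 finds no solutions either.
No (x, y) in the scanned range satisfies the equation.

No integer solutions with |y| ≤ 45.


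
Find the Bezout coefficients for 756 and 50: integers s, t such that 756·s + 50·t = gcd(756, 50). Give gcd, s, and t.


Euclidean algorithm on (756, 50) — divide until remainder is 0:
  756 = 15 · 50 + 6
  50 = 8 · 6 + 2
  6 = 3 · 2 + 0
gcd(756, 50) = 2.
Track Bezout coefficients alongside the remainders: start with r₀ = 756 = a·1 + b·0 (s = 1, t = 0) and r₁ = 50 = a·0 + b·1 (s = 0, t = 1); each new remainder r_{k+1} = r_{k-1} − q_k·r_k inherits s_{k+1} = s_{k-1} − q_k·s_k, t_{k+1} = t_{k-1} − q_k·t_k, so r_k = a·s_k + b·t_k at every step:
  q = 15: r = 6, s = 1 − 15·0 = 1, t = 0 − 15·1 = -15  (check: 756·1 + 50·(-15) = 6)
  q = 8: r = 2, s = 0 − 8·1 = -8, t = 1 − 8·(-15) = 121  (check: 756·(-8) + 50·121 = 2)
The row with r = 2 (the gcd) gives the Bezout coefficients s = -8, t = 121.
Result: 756 · (-8) + 50 · (121) = 2.

gcd(756, 50) = 2; s = -8, t = 121 (check: 756·(-8) + 50·121 = 2).


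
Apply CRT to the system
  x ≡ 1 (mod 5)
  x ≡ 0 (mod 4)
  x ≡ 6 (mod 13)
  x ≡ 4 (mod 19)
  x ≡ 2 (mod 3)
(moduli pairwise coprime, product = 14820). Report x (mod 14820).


Product of moduli M = 5 · 4 · 13 · 19 · 3 = 14820.
Merge one congruence at a time:
  Start: x ≡ 1 (mod 5).
  Combine with x ≡ 0 (mod 4); new modulus lcm = 20.
    Write x = 1 + 5·t and substitute into x ≡ 0 (mod 4): 5·t ≡ 0 − 1 = -1 (mod 4).
    Reduce coefficients mod 4: 1·t ≡ 3 (mod 4).
    So t ≡ 3 (mod 4).
    Then x = 1 + 5·3 = 16, valid modulo lcm(5, 4) = 20: x ≡ 16 (mod 20).
  Combine with x ≡ 6 (mod 13); new modulus lcm = 260.
    Write x = 16 + 20·t and substitute into x ≡ 6 (mod 13): 20·t ≡ 6 − 16 = -10 (mod 13).
    Reduce coefficients mod 13: 7·t ≡ 3 (mod 13).
    The inverse of 7 mod 13 is 2 (since 7·2 = 14 = 1·13 + 1), so t ≡ 2·3 = 6 ≡ 6 (mod 13).
    Then x = 16 + 20·6 = 136, valid modulo lcm(20, 13) = 260: x ≡ 136 (mod 260).
  Combine with x ≡ 4 (mod 19); new modulus lcm = 4940.
    Write x = 136 + 260·t and substitute into x ≡ 4 (mod 19): 260·t ≡ 4 − 136 = -132 (mod 19).
    Reduce coefficients mod 19: 13·t ≡ 1 (mod 19).
    The inverse of 13 mod 19 is 3 (since 13·3 = 39 = 2·19 + 1), so t ≡ 3·1 = 3 ≡ 3 (mod 19).
    Then x = 136 + 260·3 = 916, valid modulo lcm(260, 19) = 4940: x ≡ 916 (mod 4940).
  Combine with x ≡ 2 (mod 3); new modulus lcm = 14820.
    Write x = 916 + 4940·t and substitute into x ≡ 2 (mod 3): 4940·t ≡ 2 − 916 = -914 (mod 3).
    Reduce coefficients mod 3: 2·t ≡ 1 (mod 3).
    The inverse of 2 mod 3 is 2 (since 2·2 = 4 = 1·3 + 1), so t ≡ 2·1 = 2 ≡ 2 (mod 3).
    Then x = 916 + 4940·2 = 10796, valid modulo lcm(4940, 3) = 14820: x ≡ 10796 (mod 14820).
Verify against each original: 10796 mod 5 = 1, 10796 mod 4 = 0, 10796 mod 13 = 6, 10796 mod 19 = 4, 10796 mod 3 = 2.

x ≡ 10796 (mod 14820).


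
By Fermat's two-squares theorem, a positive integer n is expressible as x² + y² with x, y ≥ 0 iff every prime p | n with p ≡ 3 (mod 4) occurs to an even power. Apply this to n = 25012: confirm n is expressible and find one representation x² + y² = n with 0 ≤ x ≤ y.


Step 1: Factor n = 25012 = 2^2 · 13^2 · 37.
Step 2: Check the mod-4 condition on each prime factor: 2 = 2 (special); 13 ≡ 1 (mod 4), exponent 2; 37 ≡ 1 (mod 4), exponent 1.
All primes ≡ 3 (mod 4) appear to even exponent (or don't appear), so by the two-squares theorem n IS expressible as a sum of two squares.
Step 3: Build a representation. Group n = k² · m with k = 2 and m = 13 · 13 · 37 = 6253 (a product of primes ≡ 1 (mod 4)); a representation of m scales to one of n via (k·x)² + (k·y)² = k²(x² + y²). Each prime p ≡ 1 (mod 4) is itself a sum of two squares; find a² by testing p − a² for a perfect square:
  13: 13 − 1² = 12, 13 − 2² = 9 = 3² ⇒ 13 = 2² + 3².
  37: 37 − 1² = 36 = 6² ⇒ 37 = 1² + 6².
  Combine using the Brahmagupta–Fibonacci identity (a² + b²)(c² + d²) = (ac − bd)² + (ad + bc)² = (ac + bd)² + (ad − bc)²:
  13 · 13 = 169: from (2² + 3²)(2² + 3²), take (2·2 − 3·3, 2·3 + 3·2) = (4 − 9, 6 + 6) = (-5, 12); dropping signs (only squares matter) gives (5, 12); check 5² + 12² = 25 + 144 = 169 ✓.
  169 · 37 = 6253: from (5² + 12²)(1² + 6²), take (5·1 − 12·6, 5·6 + 12·1) = (5 − 72, 30 + 12) = (-67, 42); dropping signs (only squares matter) gives (67, 42); check 67² + 42² = 4489 + 1764 = 6253 ✓.
  Scale by k = 2: (2·67, 2·42) = (134, 84).
Step 4: Order so x ≤ y and verify: 84² + 134² = 7056 + 17956 = 25012 = n. ✓

n = 25012 = 84² + 134² (one valid representation with x ≤ y).


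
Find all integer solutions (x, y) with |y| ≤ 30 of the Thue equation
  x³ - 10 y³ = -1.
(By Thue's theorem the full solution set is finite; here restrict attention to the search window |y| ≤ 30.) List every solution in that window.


The equation is x³ - 10y³ = -1. For fixed y, x³ = 10·y³ − 1, so a solution requires the RHS to be a perfect cube.
Strategy: iterate y from -30 to 30, compute RHS = 10·y³ − 1, and check whether it is a (positive or negative) perfect cube.
Check small values of y:
  y = 0: RHS = -1 = (-1)³ ⇒ x = -1 works.
  y = 1: RHS = 9 is not a perfect cube.
  y = -1: RHS = -11 is not a perfect cube.
  y = 2: RHS = 79 is not a perfect cube.
  y = -2: RHS = -81 is not a perfect cube.
  y = 3: RHS = 269 is not a perfect cube.
  y = -3: RHS = -271 is not a perfect cube.
Continuing the search up to |y| = 30 finds no further solutions beyond those listed.
Collected solutions: (-1, 0).

Solutions (with |y| ≤ 30): (-1, 0).


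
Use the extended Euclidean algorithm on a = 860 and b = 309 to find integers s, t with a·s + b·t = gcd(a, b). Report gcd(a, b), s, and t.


Euclidean algorithm on (860, 309) — divide until remainder is 0:
  860 = 2 · 309 + 242
  309 = 1 · 242 + 67
  242 = 3 · 67 + 41
  67 = 1 · 41 + 26
  41 = 1 · 26 + 15
  26 = 1 · 15 + 11
  15 = 1 · 11 + 4
  11 = 2 · 4 + 3
  4 = 1 · 3 + 1
  3 = 3 · 1 + 0
gcd(860, 309) = 1.
Track Bezout coefficients alongside the remainders: start with r₀ = 860 = a·1 + b·0 (s = 1, t = 0) and r₁ = 309 = a·0 + b·1 (s = 0, t = 1); each new remainder r_{k+1} = r_{k-1} − q_k·r_k inherits s_{k+1} = s_{k-1} − q_k·s_k, t_{k+1} = t_{k-1} − q_k·t_k, so r_k = a·s_k + b·t_k at every step:
  q = 2: r = 242, s = 1 − 2·0 = 1, t = 0 − 2·1 = -2  (check: 860·1 + 309·(-2) = 242)
  q = 1: r = 67, s = 0 − 1·1 = -1, t = 1 − 1·(-2) = 3  (check: 860·(-1) + 309·3 = 67)
  q = 3: r = 41, s = 1 − 3·(-1) = 4, t = -2 − 3·3 = -11  (check: 860·4 + 309·(-11) = 41)
  q = 1: r = 26, s = -1 − 1·4 = -5, t = 3 − 1·(-11) = 14  (check: 860·(-5) + 309·14 = 26)
  q = 1: r = 15, s = 4 − 1·(-5) = 9, t = -11 − 1·14 = -25  (check: 860·9 + 309·(-25) = 15)
  q = 1: r = 11, s = -5 − 1·9 = -14, t = 14 − 1·(-25) = 39  (check: 860·(-14) + 309·39 = 11)
  q = 1: r = 4, s = 9 − 1·(-14) = 23, t = -25 − 1·39 = -64  (check: 860·23 + 309·(-64) = 4)
  q = 2: r = 3, s = -14 − 2·23 = -60, t = 39 − 2·(-64) = 167  (check: 860·(-60) + 309·167 = 3)
  q = 1: r = 1, s = 23 − 1·(-60) = 83, t = -64 − 1·167 = -231  (check: 860·83 + 309·(-231) = 1)
The row with r = 1 (the gcd) gives the Bezout coefficients s = 83, t = -231.
Result: 860 · (83) + 309 · (-231) = 1.

gcd(860, 309) = 1; s = 83, t = -231 (check: 860·83 + 309·(-231) = 1).


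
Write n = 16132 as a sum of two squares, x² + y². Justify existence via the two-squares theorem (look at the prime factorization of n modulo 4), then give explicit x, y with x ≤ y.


Step 1: Factor n = 16132 = 2^2 · 37 · 109.
Step 2: Check the mod-4 condition on each prime factor: 2 = 2 (special); 37 ≡ 1 (mod 4), exponent 1; 109 ≡ 1 (mod 4), exponent 1.
All primes ≡ 3 (mod 4) appear to even exponent (or don't appear), so by the two-squares theorem n IS expressible as a sum of two squares.
Step 3: Build a representation. Group n = k² · m with k = 2 and m = 37 · 109 = 4033 (a product of primes ≡ 1 (mod 4)); a representation of m scales to one of n via (k·x)² + (k·y)² = k²(x² + y²). Each prime p ≡ 1 (mod 4) is itself a sum of two squares; find a² by testing p − a² for a perfect square:
  37: 37 − 1² = 36 = 6² ⇒ 37 = 1² + 6².
  109: 109 − 1² = 108, 109 − 2² = 105, 109 − 3² = 100 = 10² ⇒ 109 = 3² + 10².
  Combine using the Brahmagupta–Fibonacci identity (a² + b²)(c² + d²) = (ac − bd)² + (ad + bc)² = (ac + bd)² + (ad − bc)²:
  37 · 109 = 4033: from (1² + 6²)(3² + 10²), take (1·3 − 6·10, 1·10 + 6·3) = (3 − 60, 10 + 18) = (-57, 28); dropping signs (only squares matter) gives (57, 28); check 57² + 28² = 3249 + 784 = 4033 ✓.
  Scale by k = 2: (2·57, 2·28) = (114, 56).
Step 4: Order so x ≤ y and verify: 56² + 114² = 3136 + 12996 = 16132 = n. ✓

n = 16132 = 56² + 114² (one valid representation with x ≤ y).


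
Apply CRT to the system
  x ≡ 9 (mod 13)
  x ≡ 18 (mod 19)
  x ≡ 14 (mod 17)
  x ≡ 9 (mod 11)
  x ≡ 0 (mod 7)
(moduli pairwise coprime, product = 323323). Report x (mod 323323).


Product of moduli M = 13 · 19 · 17 · 11 · 7 = 323323.
Merge one congruence at a time:
  Start: x ≡ 9 (mod 13).
  Combine with x ≡ 18 (mod 19); new modulus lcm = 247.
    Write x = 9 + 13·t and substitute into x ≡ 18 (mod 19): 13·t ≡ 18 − 9 = 9 (mod 19).
    The inverse of 13 mod 19 is 3 (since 13·3 = 39 = 2·19 + 1), so t ≡ 3·9 = 27 ≡ 8 (mod 19).
    Then x = 9 + 13·8 = 113, valid modulo lcm(13, 19) = 247: x ≡ 113 (mod 247).
  Combine with x ≡ 14 (mod 17); new modulus lcm = 4199.
    Write x = 113 + 247·t and substitute into x ≡ 14 (mod 17): 247·t ≡ 14 − 113 = -99 (mod 17).
    Reduce coefficients mod 17: 9·t ≡ 3 (mod 17).
    The inverse of 9 mod 17 is 2 (since 9·2 = 18 = 1·17 + 1), so t ≡ 2·3 = 6 ≡ 6 (mod 17).
    Then x = 113 + 247·6 = 1595, valid modulo lcm(247, 17) = 4199: x ≡ 1595 (mod 4199).
  Combine with x ≡ 9 (mod 11); new modulus lcm = 46189.
    Write x = 1595 + 4199·t and substitute into x ≡ 9 (mod 11): 4199·t ≡ 9 − 1595 = -1586 (mod 11).
    Reduce coefficients mod 11: 8·t ≡ 9 (mod 11).
    The inverse of 8 mod 11 is 7 (since 8·7 = 56 = 5·11 + 1), so t ≡ 7·9 = 63 ≡ 8 (mod 11).
    Then x = 1595 + 4199·8 = 35187, valid modulo lcm(4199, 11) = 46189: x ≡ 35187 (mod 46189).
  Combine with x ≡ 0 (mod 7); new modulus lcm = 323323.
    Write x = 35187 + 46189·t and substitute into x ≡ 0 (mod 7): 46189·t ≡ 0 − 35187 = -35187 (mod 7).
    Reduce coefficients mod 7: 3·t ≡ 2 (mod 7).
    The inverse of 3 mod 7 is 5 (since 3·5 = 15 = 2·7 + 1), so t ≡ 5·2 = 10 ≡ 3 (mod 7).
    Then x = 35187 + 46189·3 = 173754, valid modulo lcm(46189, 7) = 323323: x ≡ 173754 (mod 323323).
Verify against each original: 173754 mod 13 = 9, 173754 mod 19 = 18, 173754 mod 17 = 14, 173754 mod 11 = 9, 173754 mod 7 = 0.

x ≡ 173754 (mod 323323).


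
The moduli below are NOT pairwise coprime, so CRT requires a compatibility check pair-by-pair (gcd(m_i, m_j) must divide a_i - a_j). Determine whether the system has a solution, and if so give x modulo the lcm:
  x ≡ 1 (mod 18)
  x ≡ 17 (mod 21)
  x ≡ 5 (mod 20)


Moduli 18, 21, 20 are not pairwise coprime, so CRT works modulo lcm(m_i) when all pairwise compatibility conditions hold.
Pairwise compatibility: gcd(m_i, m_j) must divide a_i - a_j for every pair.
Merge one congruence at a time:
  Start: x ≡ 1 (mod 18).
  Combine with x ≡ 17 (mod 21): gcd(18, 21) = 3, and 17 - 1 = 16 is NOT divisible by 3.
    ⇒ system is inconsistent (no integer solution).

No solution (the system is inconsistent).


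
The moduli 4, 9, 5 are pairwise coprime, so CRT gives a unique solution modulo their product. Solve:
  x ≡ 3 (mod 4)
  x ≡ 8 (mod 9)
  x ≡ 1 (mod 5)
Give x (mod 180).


Moduli 4, 9, 5 are pairwise coprime; by CRT there is a unique solution modulo M = 4 · 9 · 5 = 180.
Solve pairwise, accumulating the modulus:
  Start with x ≡ 3 (mod 4).
  Combine with x ≡ 8 (mod 9): since gcd(4, 9) = 1, we get a unique residue mod 36.
    Write x = 3 + 4·t and substitute into x ≡ 8 (mod 9): 4·t ≡ 8 − 3 = 5 (mod 9).
    The inverse of 4 mod 9 is 7 (since 4·7 = 28 = 3·9 + 1), so t ≡ 7·5 = 35 ≡ 8 (mod 9).
    Then x = 3 + 4·8 = 35, valid modulo lcm(4, 9) = 36: x ≡ 35 (mod 36).
  Combine with x ≡ 1 (mod 5): since gcd(36, 5) = 1, we get a unique residue mod 180.
    Write x = 35 + 36·t and substitute into x ≡ 1 (mod 5): 36·t ≡ 1 − 35 = -34 (mod 5).
    Reduce coefficients mod 5: 1·t ≡ 1 (mod 5).
    So t ≡ 1 (mod 5).
    Then x = 35 + 36·1 = 71, valid modulo lcm(36, 5) = 180: x ≡ 71 (mod 180).
Verify: 71 mod 4 = 3 ✓, 71 mod 9 = 8 ✓, 71 mod 5 = 1 ✓.

x ≡ 71 (mod 180).


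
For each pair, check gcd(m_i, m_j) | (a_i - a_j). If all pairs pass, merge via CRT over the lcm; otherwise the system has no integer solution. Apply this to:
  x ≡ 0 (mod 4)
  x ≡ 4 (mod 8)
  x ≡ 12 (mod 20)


Moduli 4, 8, 20 are not pairwise coprime, so CRT works modulo lcm(m_i) when all pairwise compatibility conditions hold.
Pairwise compatibility: gcd(m_i, m_j) must divide a_i - a_j for every pair.
Merge one congruence at a time:
  Start: x ≡ 0 (mod 4).
  Combine with x ≡ 4 (mod 8): gcd(4, 8) = 4; 4 - 0 = 4, which IS divisible by 4, so compatible.
    Write x = 0 + 4·t and substitute into x ≡ 4 (mod 8): 4·t ≡ 4 − 0 = 4 (mod 8).
    Divide the congruence (and modulus) by g = 4: 1·t ≡ 1 (mod 2).
    So t ≡ 1 (mod 2).
    Then x = 0 + 4·1 = 4, valid modulo lcm(4, 8) = 8: x ≡ 4 (mod 8).
  Combine with x ≡ 12 (mod 20): gcd(8, 20) = 4; 12 - 4 = 8, which IS divisible by 4, so compatible.
    Write x = 4 + 8·t and substitute into x ≡ 12 (mod 20): 8·t ≡ 12 − 4 = 8 (mod 20).
    Divide the congruence (and modulus) by g = 4: 2·t ≡ 2 (mod 5).
    The inverse of 2 mod 5 is 3 (since 2·3 = 6 = 1·5 + 1), so t ≡ 3·2 = 6 ≡ 1 (mod 5).
    Then x = 4 + 8·1 = 12, valid modulo lcm(8, 20) = 40: x ≡ 12 (mod 40).
Verify: 12 mod 4 = 0, 12 mod 8 = 4, 12 mod 20 = 12.

x ≡ 12 (mod 40).


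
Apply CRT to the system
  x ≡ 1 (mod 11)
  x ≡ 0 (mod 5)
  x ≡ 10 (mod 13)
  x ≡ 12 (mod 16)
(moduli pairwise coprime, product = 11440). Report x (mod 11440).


Product of moduli M = 11 · 5 · 13 · 16 = 11440.
Merge one congruence at a time:
  Start: x ≡ 1 (mod 11).
  Combine with x ≡ 0 (mod 5); new modulus lcm = 55.
    Write x = 1 + 11·t and substitute into x ≡ 0 (mod 5): 11·t ≡ 0 − 1 = -1 (mod 5).
    Reduce coefficients mod 5: 1·t ≡ 4 (mod 5).
    So t ≡ 4 (mod 5).
    Then x = 1 + 11·4 = 45, valid modulo lcm(11, 5) = 55: x ≡ 45 (mod 55).
  Combine with x ≡ 10 (mod 13); new modulus lcm = 715.
    Write x = 45 + 55·t and substitute into x ≡ 10 (mod 13): 55·t ≡ 10 − 45 = -35 (mod 13).
    Reduce coefficients mod 13: 3·t ≡ 4 (mod 13).
    The inverse of 3 mod 13 is 9 (since 3·9 = 27 = 2·13 + 1), so t ≡ 9·4 = 36 ≡ 10 (mod 13).
    Then x = 45 + 55·10 = 595, valid modulo lcm(55, 13) = 715: x ≡ 595 (mod 715).
  Combine with x ≡ 12 (mod 16); new modulus lcm = 11440.
    Write x = 595 + 715·t and substitute into x ≡ 12 (mod 16): 715·t ≡ 12 − 595 = -583 (mod 16).
    Reduce coefficients mod 16: 11·t ≡ 9 (mod 16).
    The inverse of 11 mod 16 is 3 (since 11·3 = 33 = 2·16 + 1), so t ≡ 3·9 = 27 ≡ 11 (mod 16).
    Then x = 595 + 715·11 = 8460, valid modulo lcm(715, 16) = 11440: x ≡ 8460 (mod 11440).
Verify against each original: 8460 mod 11 = 1, 8460 mod 5 = 0, 8460 mod 13 = 10, 8460 mod 16 = 12.

x ≡ 8460 (mod 11440).
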